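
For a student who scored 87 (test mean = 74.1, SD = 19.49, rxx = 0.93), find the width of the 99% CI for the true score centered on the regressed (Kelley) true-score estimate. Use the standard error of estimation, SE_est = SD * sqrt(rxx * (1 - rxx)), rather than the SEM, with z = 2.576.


True score estimate = 0.93*87 + 0.07*74.1 = 86.097
SE_est = SD * sqrt(rxx * (1 - rxx)) = 19.49 * sqrt(0.93 * 0.07) = 19.49 * sqrt(0.0651) = 4.972815
CI = T_est +/- z * SE_est, so width = 2 * z * SE_est = 2 * 2.576 * 4.972815
Width = 25.6199

25.6199


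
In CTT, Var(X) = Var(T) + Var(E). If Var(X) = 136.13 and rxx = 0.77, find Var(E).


var_true = rxx * var_obs = 0.77 * 136.13 = 104.8201
var_error = var_obs - var_true
var_error = 136.13 - 104.8201
var_error = 31.3099

31.3099


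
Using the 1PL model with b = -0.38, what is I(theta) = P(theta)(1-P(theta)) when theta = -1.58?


P = 1/(1+exp(-(-1.58--0.38))) = 0.2315
I = P*(1-P) = 0.2315 * 0.7685
I = 0.1779

0.1779


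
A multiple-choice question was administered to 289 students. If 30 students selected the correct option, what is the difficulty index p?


Item difficulty p = number correct / total examinees
p = 30 / 289
p = 0.1038

0.1038


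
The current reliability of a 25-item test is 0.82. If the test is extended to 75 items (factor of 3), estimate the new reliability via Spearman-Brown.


r_new = (n * rxx) / (1 + (n-1) * rxx)
r_new = (3 * 0.82) / (1 + 2 * 0.82)
r_new = 2.46 / 2.64
r_new = 0.9318

0.9318


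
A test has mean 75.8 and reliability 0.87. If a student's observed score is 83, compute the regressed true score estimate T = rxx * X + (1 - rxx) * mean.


T_est = rxx * X + (1 - rxx) * mean
T_est = 0.87 * 83 + 0.13 * 75.8
T_est = 72.21 + 9.854
T_est = 82.064

82.064


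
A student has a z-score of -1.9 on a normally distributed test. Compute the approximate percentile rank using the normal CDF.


CDF(z) = 0.5 * (1 + erf(z/sqrt(2)))
erf(-1.3435) = -0.9426
CDF = 0.0287
Percentile rank = 0.0287 * 100 = 2.87

2.87


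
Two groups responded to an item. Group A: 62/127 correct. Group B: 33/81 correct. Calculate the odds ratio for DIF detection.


Odds_A = 62/65 = 0.9538
Odds_B = 33/48 = 0.6875
OR = Odds_A / Odds_B = 0.9538 / 0.6875
Exactly, OR = (62 * 48) / (65 * 33) = 2976 / 2145
OR = 1.3874

1.3874


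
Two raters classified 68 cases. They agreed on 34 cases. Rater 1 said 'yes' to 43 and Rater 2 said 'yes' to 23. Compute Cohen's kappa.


P_o = 34/68 = 0.5
P_e = (43*23 + 25*45) / 4624 = 0.45718
kappa = (P_o - P_e) / (1 - P_e)
kappa = (0.5 - 0.45718) / (1 - 0.45718)
kappa = 0.0789

0.0789


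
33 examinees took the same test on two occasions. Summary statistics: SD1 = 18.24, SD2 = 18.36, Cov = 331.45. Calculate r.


r = cov(X,Y) / (SD_X * SD_Y)
r = 331.45 / (18.24 * 18.36)
r = 331.45 / 334.8864
r = 0.9897

0.9897


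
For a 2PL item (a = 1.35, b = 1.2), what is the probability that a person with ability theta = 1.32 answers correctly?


a*(theta - b) = 1.35 * (1.32 - 1.2) = 0.162
exp(-0.162) = 0.8504
P = 1 / (1 + 0.8504)
P = 0.5404

0.5404


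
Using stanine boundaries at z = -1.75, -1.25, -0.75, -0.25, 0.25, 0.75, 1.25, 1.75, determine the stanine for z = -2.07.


Stanine boundaries: [-1.75, -1.25, -0.75, -0.25, 0.25, 0.75, 1.25, 1.75]
z = -2.07
Check each boundary:
  z < -1.75
  z < -1.25
  z < -0.75
  z < -0.25
  z < 0.25
  z < 0.75
  z < 1.25
  z < 1.75
Highest qualifying boundary gives stanine = 1

1


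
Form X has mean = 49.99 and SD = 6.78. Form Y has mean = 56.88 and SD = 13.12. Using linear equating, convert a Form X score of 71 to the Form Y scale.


slope = SD_Y / SD_X = 13.12 / 6.78 ~ 1.9351
intercept = mean_Y - slope * mean_X = 56.88 - (13.12 / 6.78) * 49.99 ~ -39.8558
Y = slope * X + intercept. To avoid rounding drift from the rounded slope/intercept, evaluate the equivalent form Y = mean_Y + SD_Y * (X - mean_X) / SD_X at full precision:
Y = 56.88 + 13.12 * (71 - 49.99) / 6.78
Y = 56.88 + 13.12 * 21.01 / 6.78
Y = 56.88 + 275.6512 / 6.78
Y = 56.88 + 40.6565
Y = 97.5365

97.5365


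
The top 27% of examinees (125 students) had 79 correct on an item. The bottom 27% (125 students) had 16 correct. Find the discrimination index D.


p_upper = 79/125 = 0.632
p_lower = 16/125 = 0.128
D = 0.632 - 0.128 = 0.504

0.504


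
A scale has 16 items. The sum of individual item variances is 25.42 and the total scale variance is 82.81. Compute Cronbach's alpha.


alpha = (k/(k-1)) * (1 - sum(si^2)/s_total^2)
= (16/15) * (1 - 25.42/82.81)
alpha = 0.7392

0.7392


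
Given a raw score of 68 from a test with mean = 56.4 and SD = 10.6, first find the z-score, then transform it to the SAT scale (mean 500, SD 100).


z = (X - mean) / SD = (68 - 56.4) / 10.6
z = 11.6 / 10.6
z = 1.0943
SAT-scale = SAT = 500 + 100z
Carry z at full precision (z = 11.6 / 10.6) into the conversion:
SAT-scale = 500 + 100 * (11.6 / 10.6) = 500 + 1160 / 10.6
SAT-scale = 500 + 109.434
SAT-scale = 609.434

609.434


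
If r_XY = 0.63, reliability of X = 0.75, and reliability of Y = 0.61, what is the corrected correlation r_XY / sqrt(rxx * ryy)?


r_corrected = rxy / sqrt(rxx * ryy)
= 0.63 / sqrt(0.75 * 0.61)
= 0.63 / sqrt(0.4575)
= 0.63 / 0.676387
r_corrected = 0.9314

0.9314


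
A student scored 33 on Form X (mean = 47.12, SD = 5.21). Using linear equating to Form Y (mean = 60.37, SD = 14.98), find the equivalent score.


slope = SD_Y / SD_X = 14.98 / 5.21 ~ 2.8752
intercept = mean_Y - slope * mean_X = 60.37 - (14.98 / 5.21) * 47.12 ~ -75.1113
Y = slope * X + intercept. To avoid rounding drift from the rounded slope/intercept, evaluate the equivalent form Y = mean_Y + SD_Y * (X - mean_X) / SD_X at full precision:
Y = 60.37 + 14.98 * (33 - 47.12) / 5.21
Y = 60.37 - 14.98 * 14.12 / 5.21
Y = 60.37 - 211.5176 / 5.21
Y = 60.37 - 40.5984
Y = 19.7716

19.7716


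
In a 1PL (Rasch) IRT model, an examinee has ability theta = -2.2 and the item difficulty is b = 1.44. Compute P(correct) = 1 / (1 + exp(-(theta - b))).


theta - b = -2.2 - 1.44 = -3.64
exp(-(theta - b)) = exp(3.64) = 38.0918
P = 1 / (1 + 38.0918)
P = 0.0256

0.0256


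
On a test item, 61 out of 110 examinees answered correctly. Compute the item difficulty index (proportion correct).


Item difficulty p = number correct / total examinees
p = 61 / 110
p = 0.5545

0.5545


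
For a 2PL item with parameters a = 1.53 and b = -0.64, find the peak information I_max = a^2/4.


For 2PL, max info at theta = b = -0.64
I_max = a^2 / 4 = 1.53^2 / 4
= 2.3409 / 4
I_max = 0.5852

0.5852


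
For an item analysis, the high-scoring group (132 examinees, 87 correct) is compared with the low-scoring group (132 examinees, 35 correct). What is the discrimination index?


p_upper = 87/132 = 0.6591
p_lower = 35/132 = 0.2652
D = 0.6591 - 0.2652 = 0.3939

0.3939


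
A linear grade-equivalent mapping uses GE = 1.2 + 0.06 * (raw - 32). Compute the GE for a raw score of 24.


raw - median = 24 - 32 = -8
slope * diff = 0.06 * -8 = -0.48
GE = 1.2 + -0.48
GE = 0.72

0.72


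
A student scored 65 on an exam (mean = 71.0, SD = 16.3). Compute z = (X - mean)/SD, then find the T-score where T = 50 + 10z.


z = (X - mean) / SD = (65 - 71.0) / 16.3
z = -6.0 / 16.3
z = -0.3681
T-score = T = 50 + 10z
Carry z at full precision (z = -6.0 / 16.3) into the conversion:
T-score = 50 + 10 * (-6.0 / 16.3) = 50 + -60 / 16.3
T-score = 50 + -3.681
T-score = 46.319

46.319


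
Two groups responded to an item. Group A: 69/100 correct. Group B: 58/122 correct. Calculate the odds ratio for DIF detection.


Odds_A = 69/31 = 2.2258
Odds_B = 58/64 = 0.9062
OR = Odds_A / Odds_B = 2.2258 / 0.9062
Exactly, OR = (69 * 64) / (31 * 58) = 4416 / 1798
OR = 2.4561

2.4561


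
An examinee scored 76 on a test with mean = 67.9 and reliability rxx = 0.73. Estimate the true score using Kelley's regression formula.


T_est = rxx * X + (1 - rxx) * mean
T_est = 0.73 * 76 + 0.27 * 67.9
T_est = 55.48 + 18.333
T_est = 73.813

73.813


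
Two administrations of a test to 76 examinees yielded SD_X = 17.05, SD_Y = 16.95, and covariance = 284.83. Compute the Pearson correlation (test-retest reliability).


r = cov(X,Y) / (SD_X * SD_Y)
r = 284.83 / (17.05 * 16.95)
r = 284.83 / 288.9975
r = 0.9856

0.9856


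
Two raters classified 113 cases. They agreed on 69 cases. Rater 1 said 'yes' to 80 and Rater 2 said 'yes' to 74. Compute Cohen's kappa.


P_o = 69/113 = 0.610619
P_e = (80*74 + 33*39) / 12769 = 0.564414
kappa = (P_o - P_e) / (1 - P_e)
kappa = (0.610619 - 0.564414) / (1 - 0.564414)
kappa = 0.1061

0.1061


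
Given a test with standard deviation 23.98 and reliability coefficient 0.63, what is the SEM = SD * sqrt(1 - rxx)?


SEM = SD * sqrt(1 - rxx)
SEM = 23.98 * sqrt(1 - 0.63)
SEM = 23.98 * sqrt(0.37) = 23.98 * 0.608276
SEM = 14.5865

14.5865


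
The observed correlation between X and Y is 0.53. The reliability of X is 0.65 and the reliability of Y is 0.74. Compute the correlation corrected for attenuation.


r_corrected = rxy / sqrt(rxx * ryy)
= 0.53 / sqrt(0.65 * 0.74)
= 0.53 / sqrt(0.481)
= 0.53 / 0.693542
r_corrected = 0.7642

0.7642


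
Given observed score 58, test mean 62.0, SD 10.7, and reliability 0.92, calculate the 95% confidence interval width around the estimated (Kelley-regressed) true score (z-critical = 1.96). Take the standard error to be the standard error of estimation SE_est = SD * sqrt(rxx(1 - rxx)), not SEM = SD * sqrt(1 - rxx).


True score estimate = 0.92*58 + 0.08*62.0 = 58.32
SE_est = SD * sqrt(rxx * (1 - rxx)) = 10.7 * sqrt(0.92 * 0.08) = 10.7 * sqrt(0.0736) = 2.902837
CI = T_est +/- z * SE_est, so width = 2 * z * SE_est = 2 * 1.96 * 2.902837
Width = 11.3791

11.3791


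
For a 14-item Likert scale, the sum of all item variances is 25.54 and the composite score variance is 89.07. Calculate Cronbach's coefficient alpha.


alpha = (k/(k-1)) * (1 - sum(si^2)/s_total^2)
= (14/13) * (1 - 25.54/89.07)
alpha = 0.7681

0.7681


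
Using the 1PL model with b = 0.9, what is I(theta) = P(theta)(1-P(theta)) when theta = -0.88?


P = 1/(1+exp(-(-0.88-0.9))) = 0.1443
I = P*(1-P) = 0.1443 * 0.8557
I = 0.1235

0.1235


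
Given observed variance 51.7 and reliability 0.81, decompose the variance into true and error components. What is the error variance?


var_true = rxx * var_obs = 0.81 * 51.7 = 41.877
var_error = var_obs - var_true
var_error = 51.7 - 41.877
var_error = 9.823

9.823


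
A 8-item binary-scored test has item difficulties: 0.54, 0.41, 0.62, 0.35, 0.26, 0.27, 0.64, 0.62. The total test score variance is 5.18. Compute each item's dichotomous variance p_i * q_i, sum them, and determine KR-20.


For each item, compute p_i * q_i:
  Item 1: 0.54 * 0.46 = 0.2484
  Item 2: 0.41 * 0.59 = 0.2419
  Item 3: 0.62 * 0.38 = 0.2356
  Item 4: 0.35 * 0.65 = 0.2275
  Item 5: 0.26 * 0.74 = 0.1924
  Item 6: 0.27 * 0.73 = 0.1971
  Item 7: 0.64 * 0.36 = 0.2304
  Item 8: 0.62 * 0.38 = 0.2356
Sum(p_i * q_i) = 0.2484 + 0.2419 + 0.2356 + 0.2275 + 0.1924 + 0.1971 + 0.2304 + 0.2356 = 1.8089
KR-20 = (k/(k-1)) * (1 - Sum(p_i*q_i) / Var_total)
= (8/7) * (1 - 1.8089/5.18)
= 1.1429 * 0.6508
KR-20 = 0.7438

0.7438


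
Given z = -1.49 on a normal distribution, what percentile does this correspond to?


CDF(z) = 0.5 * (1 + erf(z/sqrt(2)))
erf(-1.0536) = -0.8638
CDF = 0.0681
Percentile rank = 0.0681 * 100 = 6.81

6.81


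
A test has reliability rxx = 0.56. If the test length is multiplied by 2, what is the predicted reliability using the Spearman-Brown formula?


r_new = (n * rxx) / (1 + (n-1) * rxx)
r_new = (2 * 0.56) / (1 + 1 * 0.56)
r_new = 1.12 / 1.56
r_new = 0.7179

0.7179


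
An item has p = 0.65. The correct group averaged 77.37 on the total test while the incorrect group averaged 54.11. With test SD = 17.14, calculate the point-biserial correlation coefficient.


q = 1 - p = 0.35
rpb = ((M1 - M0) / SD) * sqrt(p * q)
rpb = ((77.37 - 54.11) / 17.14) * sqrt(0.65 * 0.35)
rpb = 0.6473

0.6473


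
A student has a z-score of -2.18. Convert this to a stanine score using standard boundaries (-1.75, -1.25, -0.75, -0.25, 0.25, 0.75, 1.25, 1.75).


Stanine boundaries: [-1.75, -1.25, -0.75, -0.25, 0.25, 0.75, 1.25, 1.75]
z = -2.18
Check each boundary:
  z < -1.75
  z < -1.25
  z < -0.75
  z < -0.25
  z < 0.25
  z < 0.75
  z < 1.25
  z < 1.75
Highest qualifying boundary gives stanine = 1

1


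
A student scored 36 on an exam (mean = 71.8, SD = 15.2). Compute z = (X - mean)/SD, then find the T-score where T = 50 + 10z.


z = (X - mean) / SD = (36 - 71.8) / 15.2
z = -35.8 / 15.2
z = -2.3553
T-score = T = 50 + 10z
Carry z at full precision (z = -35.8 / 15.2) into the conversion:
T-score = 50 + 10 * (-35.8 / 15.2) = 50 + -358 / 15.2
T-score = 50 + -23.5526
T-score = 26.4474

26.4474


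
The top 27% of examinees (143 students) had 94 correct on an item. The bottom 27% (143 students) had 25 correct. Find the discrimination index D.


p_upper = 94/143 = 0.6573
p_lower = 25/143 = 0.1748
D = 0.6573 - 0.1748 = 0.4825

0.4825


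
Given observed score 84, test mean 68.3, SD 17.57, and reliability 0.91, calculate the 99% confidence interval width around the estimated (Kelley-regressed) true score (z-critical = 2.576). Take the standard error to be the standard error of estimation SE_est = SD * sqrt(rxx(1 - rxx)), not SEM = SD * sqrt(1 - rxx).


True score estimate = 0.91*84 + 0.09*68.3 = 82.587
SE_est = SD * sqrt(rxx * (1 - rxx)) = 17.57 * sqrt(0.91 * 0.09) = 17.57 * sqrt(0.0819) = 5.028214
CI = T_est +/- z * SE_est, so width = 2 * z * SE_est = 2 * 2.576 * 5.028214
Width = 25.9054

25.9054


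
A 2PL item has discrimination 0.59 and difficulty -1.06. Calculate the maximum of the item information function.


For 2PL, max info at theta = b = -1.06
I_max = a^2 / 4 = 0.59^2 / 4
= 0.3481 / 4
I_max = 0.087

0.087


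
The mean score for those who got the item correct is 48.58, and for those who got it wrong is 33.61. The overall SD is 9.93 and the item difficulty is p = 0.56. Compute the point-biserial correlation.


q = 1 - p = 0.44
rpb = ((M1 - M0) / SD) * sqrt(p * q)
rpb = ((48.58 - 33.61) / 9.93) * sqrt(0.56 * 0.44)
rpb = 0.7483

0.7483


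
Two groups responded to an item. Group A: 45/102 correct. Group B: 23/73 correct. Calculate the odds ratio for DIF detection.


Odds_A = 45/57 = 0.7895
Odds_B = 23/50 = 0.46
OR = Odds_A / Odds_B = 0.7895 / 0.46
Exactly, OR = (45 * 50) / (57 * 23) = 2250 / 1311
OR = 1.7162

1.7162


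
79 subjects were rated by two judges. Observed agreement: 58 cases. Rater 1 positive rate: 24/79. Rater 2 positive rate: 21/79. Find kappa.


P_o = 58/79 = 0.734177
P_e = (24*21 + 55*58) / 6241 = 0.591892
kappa = (P_o - P_e) / (1 - P_e)
kappa = (0.734177 - 0.591892) / (1 - 0.591892)
kappa = 0.3486

0.3486


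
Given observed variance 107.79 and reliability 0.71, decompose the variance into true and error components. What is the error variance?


var_true = rxx * var_obs = 0.71 * 107.79 = 76.5309
var_error = var_obs - var_true
var_error = 107.79 - 76.5309
var_error = 31.2591

31.2591


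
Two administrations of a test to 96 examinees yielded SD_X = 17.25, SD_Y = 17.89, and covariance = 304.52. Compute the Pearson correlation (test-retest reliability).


r = cov(X,Y) / (SD_X * SD_Y)
r = 304.52 / (17.25 * 17.89)
r = 304.52 / 308.6025
r = 0.9868

0.9868


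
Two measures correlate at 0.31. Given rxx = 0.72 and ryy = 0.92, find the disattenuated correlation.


r_corrected = rxy / sqrt(rxx * ryy)
= 0.31 / sqrt(0.72 * 0.92)
= 0.31 / sqrt(0.6624)
= 0.31 / 0.81388
r_corrected = 0.3809

0.3809


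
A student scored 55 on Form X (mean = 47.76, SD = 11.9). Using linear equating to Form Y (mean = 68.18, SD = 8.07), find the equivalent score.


slope = SD_Y / SD_X = 8.07 / 11.9 ~ 0.6782
intercept = mean_Y - slope * mean_X = 68.18 - (8.07 / 11.9) * 47.76 ~ 35.7915
Y = slope * X + intercept. To avoid rounding drift from the rounded slope/intercept, evaluate the equivalent form Y = mean_Y + SD_Y * (X - mean_X) / SD_X at full precision:
Y = 68.18 + 8.07 * (55 - 47.76) / 11.9
Y = 68.18 + 8.07 * 7.24 / 11.9
Y = 68.18 + 58.4268 / 11.9
Y = 68.18 + 4.9098
Y = 73.0898

73.0898


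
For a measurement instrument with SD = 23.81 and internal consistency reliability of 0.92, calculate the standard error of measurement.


SEM = SD * sqrt(1 - rxx)
SEM = 23.81 * sqrt(1 - 0.92)
SEM = 23.81 * sqrt(0.08) = 23.81 * 0.282843
SEM = 6.7345

6.7345


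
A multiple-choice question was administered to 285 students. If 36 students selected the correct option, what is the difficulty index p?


Item difficulty p = number correct / total examinees
p = 36 / 285
p = 0.1263

0.1263


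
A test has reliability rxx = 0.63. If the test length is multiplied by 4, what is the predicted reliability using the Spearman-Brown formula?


r_new = (n * rxx) / (1 + (n-1) * rxx)
r_new = (4 * 0.63) / (1 + 3 * 0.63)
r_new = 2.52 / 2.89
r_new = 0.872

0.872


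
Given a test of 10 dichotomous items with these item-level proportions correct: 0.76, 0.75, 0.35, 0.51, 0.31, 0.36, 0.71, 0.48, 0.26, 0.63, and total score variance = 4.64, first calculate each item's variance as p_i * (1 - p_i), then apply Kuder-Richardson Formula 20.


For each item, compute p_i * q_i:
  Item 1: 0.76 * 0.24 = 0.1824
  Item 2: 0.75 * 0.25 = 0.1875
  Item 3: 0.35 * 0.65 = 0.2275
  Item 4: 0.51 * 0.49 = 0.2499
  Item 5: 0.31 * 0.69 = 0.2139
  Item 6: 0.36 * 0.64 = 0.2304
  Item 7: 0.71 * 0.29 = 0.2059
  Item 8: 0.48 * 0.52 = 0.2496
  Item 9: 0.26 * 0.74 = 0.1924
  Item 10: 0.63 * 0.37 = 0.2331
Sum(p_i * q_i) = 0.1824 + 0.1875 + 0.2275 + 0.2499 + 0.2139 + 0.2304 + 0.2059 + 0.2496 + 0.1924 + 0.2331 = 2.1726
KR-20 = (k/(k-1)) * (1 - Sum(p_i*q_i) / Var_total)
= (10/9) * (1 - 2.1726/4.64)
= 1.1111 * 0.5318
KR-20 = 0.5909

0.5909


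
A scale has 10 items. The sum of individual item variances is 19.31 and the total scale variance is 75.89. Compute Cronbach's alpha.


alpha = (k/(k-1)) * (1 - sum(si^2)/s_total^2)
= (10/9) * (1 - 19.31/75.89)
alpha = 0.8284

0.8284


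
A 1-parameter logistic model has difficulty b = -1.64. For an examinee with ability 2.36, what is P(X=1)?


theta - b = 2.36 - -1.64 = 4.0
exp(-(theta - b)) = exp(-4.0) = 0.0183
P = 1 / (1 + 0.0183)
P = 0.982

0.982


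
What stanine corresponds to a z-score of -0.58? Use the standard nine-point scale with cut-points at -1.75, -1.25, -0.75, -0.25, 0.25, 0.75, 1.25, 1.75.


Stanine boundaries: [-1.75, -1.25, -0.75, -0.25, 0.25, 0.75, 1.25, 1.75]
z = -0.58
Check each boundary:
  z >= -1.75 -> could be stanine 2
  z >= -1.25 -> could be stanine 3
  z >= -0.75 -> could be stanine 4
  z < -0.25
  z < 0.25
  z < 0.75
  z < 1.25
  z < 1.75
Highest qualifying boundary gives stanine = 4

4


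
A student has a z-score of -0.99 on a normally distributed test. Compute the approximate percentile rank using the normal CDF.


CDF(z) = 0.5 * (1 + erf(z/sqrt(2)))
erf(-0.7) = -0.6778
CDF = 0.1611
Percentile rank = 0.1611 * 100 = 16.11

16.11


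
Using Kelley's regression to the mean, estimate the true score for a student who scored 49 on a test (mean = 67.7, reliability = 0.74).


T_est = rxx * X + (1 - rxx) * mean
T_est = 0.74 * 49 + 0.26 * 67.7
T_est = 36.26 + 17.602
T_est = 53.862

53.862


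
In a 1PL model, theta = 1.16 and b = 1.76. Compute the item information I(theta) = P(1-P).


P = 1/(1+exp(-(1.16-1.76))) = 0.3543
I = P*(1-P) = 0.3543 * 0.6457
I = 0.2288

0.2288


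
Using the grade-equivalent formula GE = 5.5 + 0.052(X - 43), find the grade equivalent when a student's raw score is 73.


raw - median = 73 - 43 = 30
slope * diff = 0.052 * 30 = 1.56
GE = 5.5 + 1.56
GE = 7.06

7.06


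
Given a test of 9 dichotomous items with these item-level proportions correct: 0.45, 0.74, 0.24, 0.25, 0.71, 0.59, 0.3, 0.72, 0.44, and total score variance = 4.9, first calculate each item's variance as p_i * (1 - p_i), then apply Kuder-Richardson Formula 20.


For each item, compute p_i * q_i:
  Item 1: 0.45 * 0.55 = 0.2475
  Item 2: 0.74 * 0.26 = 0.1924
  Item 3: 0.24 * 0.76 = 0.1824
  Item 4: 0.25 * 0.75 = 0.1875
  Item 5: 0.71 * 0.29 = 0.2059
  Item 6: 0.59 * 0.41 = 0.2419
  Item 7: 0.3 * 0.7 = 0.21
  Item 8: 0.72 * 0.28 = 0.2016
  Item 9: 0.44 * 0.56 = 0.2464
Sum(p_i * q_i) = 0.2475 + 0.1924 + 0.1824 + 0.1875 + 0.2059 + 0.2419 + 0.21 + 0.2016 + 0.2464 = 1.9156
KR-20 = (k/(k-1)) * (1 - Sum(p_i*q_i) / Var_total)
= (9/8) * (1 - 1.9156/4.9)
= 1.125 * 0.6091
KR-20 = 0.6852

0.6852


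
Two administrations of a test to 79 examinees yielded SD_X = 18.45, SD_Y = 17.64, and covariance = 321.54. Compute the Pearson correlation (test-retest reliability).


r = cov(X,Y) / (SD_X * SD_Y)
r = 321.54 / (18.45 * 17.64)
r = 321.54 / 325.458
r = 0.988

0.988


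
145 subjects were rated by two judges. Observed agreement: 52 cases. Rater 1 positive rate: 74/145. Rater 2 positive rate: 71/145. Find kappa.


P_o = 52/145 = 0.358621
P_e = (74*71 + 71*74) / 21025 = 0.499786
kappa = (P_o - P_e) / (1 - P_e)
kappa = (0.358621 - 0.499786) / (1 - 0.499786)
kappa = -0.2822

-0.2822


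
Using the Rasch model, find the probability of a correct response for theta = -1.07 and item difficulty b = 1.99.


theta - b = -1.07 - 1.99 = -3.06
exp(-(theta - b)) = exp(3.06) = 21.3276
P = 1 / (1 + 21.3276)
P = 0.0448

0.0448


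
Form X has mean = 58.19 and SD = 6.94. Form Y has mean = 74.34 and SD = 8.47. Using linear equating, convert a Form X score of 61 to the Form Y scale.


slope = SD_Y / SD_X = 8.47 / 6.94 ~ 1.2205
intercept = mean_Y - slope * mean_X = 74.34 - (8.47 / 6.94) * 58.19 ~ 3.3214
Y = slope * X + intercept. To avoid rounding drift from the rounded slope/intercept, evaluate the equivalent form Y = mean_Y + SD_Y * (X - mean_X) / SD_X at full precision:
Y = 74.34 + 8.47 * (61 - 58.19) / 6.94
Y = 74.34 + 8.47 * 2.81 / 6.94
Y = 74.34 + 23.8007 / 6.94
Y = 74.34 + 3.4295
Y = 77.7695

77.7695


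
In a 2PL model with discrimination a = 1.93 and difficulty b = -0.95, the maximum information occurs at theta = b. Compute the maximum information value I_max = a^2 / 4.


For 2PL, max info at theta = b = -0.95
I_max = a^2 / 4 = 1.93^2 / 4
= 3.7249 / 4
I_max = 0.9312

0.9312


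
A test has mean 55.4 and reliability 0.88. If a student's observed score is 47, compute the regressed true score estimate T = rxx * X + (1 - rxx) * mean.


T_est = rxx * X + (1 - rxx) * mean
T_est = 0.88 * 47 + 0.12 * 55.4
T_est = 41.36 + 6.648
T_est = 48.008

48.008


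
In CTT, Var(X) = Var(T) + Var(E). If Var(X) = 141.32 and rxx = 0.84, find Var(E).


var_true = rxx * var_obs = 0.84 * 141.32 = 118.7088
var_error = var_obs - var_true
var_error = 141.32 - 118.7088
var_error = 22.6112

22.6112


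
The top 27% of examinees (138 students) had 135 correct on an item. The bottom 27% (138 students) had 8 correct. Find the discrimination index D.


p_upper = 135/138 = 0.9783
p_lower = 8/138 = 0.058
D = 0.9783 - 0.058 = 0.9203

0.9203


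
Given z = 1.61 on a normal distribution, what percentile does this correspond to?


CDF(z) = 0.5 * (1 + erf(z/sqrt(2)))
erf(1.1384) = 0.8926
CDF = 0.9463
Percentile rank = 0.9463 * 100 = 94.63

94.63


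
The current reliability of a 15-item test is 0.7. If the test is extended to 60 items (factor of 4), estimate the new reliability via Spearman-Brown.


r_new = (n * rxx) / (1 + (n-1) * rxx)
r_new = (4 * 0.7) / (1 + 3 * 0.7)
r_new = 2.8 / 3.1
r_new = 0.9032

0.9032


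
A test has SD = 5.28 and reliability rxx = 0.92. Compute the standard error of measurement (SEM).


SEM = SD * sqrt(1 - rxx)
SEM = 5.28 * sqrt(1 - 0.92)
SEM = 5.28 * sqrt(0.08) = 5.28 * 0.282843
SEM = 1.4934

1.4934


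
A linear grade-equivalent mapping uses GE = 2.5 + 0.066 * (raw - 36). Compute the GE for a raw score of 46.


raw - median = 46 - 36 = 10
slope * diff = 0.066 * 10 = 0.66
GE = 2.5 + 0.66
GE = 3.16

3.16


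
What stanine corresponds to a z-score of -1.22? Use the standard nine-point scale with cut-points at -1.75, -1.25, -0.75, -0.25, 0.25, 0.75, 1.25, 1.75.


Stanine boundaries: [-1.75, -1.25, -0.75, -0.25, 0.25, 0.75, 1.25, 1.75]
z = -1.22
Check each boundary:
  z >= -1.75 -> could be stanine 2
  z >= -1.25 -> could be stanine 3
  z < -0.75
  z < -0.25
  z < 0.25
  z < 0.75
  z < 1.25
  z < 1.75
Highest qualifying boundary gives stanine = 3

3


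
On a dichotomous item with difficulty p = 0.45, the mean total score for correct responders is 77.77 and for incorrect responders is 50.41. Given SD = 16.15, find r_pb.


q = 1 - p = 0.55
rpb = ((M1 - M0) / SD) * sqrt(p * q)
rpb = ((77.77 - 50.41) / 16.15) * sqrt(0.45 * 0.55)
rpb = 0.8428

0.8428


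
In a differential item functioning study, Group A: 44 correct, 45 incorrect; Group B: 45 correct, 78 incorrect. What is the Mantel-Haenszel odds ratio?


Odds_A = 44/45 = 0.9778
Odds_B = 45/78 = 0.5769
OR = Odds_A / Odds_B = 0.9778 / 0.5769
Exactly, OR = (44 * 78) / (45 * 45) = 3432 / 2025
OR = 1.6948

1.6948


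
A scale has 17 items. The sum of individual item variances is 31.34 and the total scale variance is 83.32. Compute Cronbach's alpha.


alpha = (k/(k-1)) * (1 - sum(si^2)/s_total^2)
= (17/16) * (1 - 31.34/83.32)
alpha = 0.6629

0.6629


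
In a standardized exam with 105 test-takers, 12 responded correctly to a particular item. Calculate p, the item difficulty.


Item difficulty p = number correct / total examinees
p = 12 / 105
p = 0.1143

0.1143


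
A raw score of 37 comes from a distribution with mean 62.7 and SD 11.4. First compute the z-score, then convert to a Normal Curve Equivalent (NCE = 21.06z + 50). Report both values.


z = (X - mean) / SD = (37 - 62.7) / 11.4
z = -25.7 / 11.4
z = -2.2544
NCE = NCE = 21.06z + 50
Carry z at full precision (z = -25.7 / 11.4) into the conversion:
NCE = 21.06 * (-25.7 / 11.4) + 50 = -541.242 / 11.4 + 50
NCE = -47.4774 + 50
NCE = 2.5226

2.5226


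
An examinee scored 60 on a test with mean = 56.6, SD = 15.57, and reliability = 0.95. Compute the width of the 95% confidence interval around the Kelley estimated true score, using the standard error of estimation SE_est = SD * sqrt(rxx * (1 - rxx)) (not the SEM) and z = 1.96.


True score estimate = 0.95*60 + 0.05*56.6 = 59.83
SE_est = SD * sqrt(rxx * (1 - rxx)) = 15.57 * sqrt(0.95 * 0.05) = 15.57 * sqrt(0.0475) = 3.393403
CI = T_est +/- z * SE_est, so width = 2 * z * SE_est = 2 * 1.96 * 3.393403
Width = 13.3021

13.3021


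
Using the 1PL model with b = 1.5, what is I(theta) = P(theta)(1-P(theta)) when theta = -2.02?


P = 1/(1+exp(-(-2.02-1.5))) = 0.0287
I = P*(1-P) = 0.0287 * 0.9713
I = 0.0279

0.0279


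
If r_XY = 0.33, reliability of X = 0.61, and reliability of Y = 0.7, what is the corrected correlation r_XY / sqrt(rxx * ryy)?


r_corrected = rxy / sqrt(rxx * ryy)
= 0.33 / sqrt(0.61 * 0.7)
= 0.33 / sqrt(0.427)
= 0.33 / 0.653452
r_corrected = 0.505

0.505


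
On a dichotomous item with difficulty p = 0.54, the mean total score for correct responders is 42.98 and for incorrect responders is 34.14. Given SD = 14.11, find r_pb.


q = 1 - p = 0.46
rpb = ((M1 - M0) / SD) * sqrt(p * q)
rpb = ((42.98 - 34.14) / 14.11) * sqrt(0.54 * 0.46)
rpb = 0.3122

0.3122


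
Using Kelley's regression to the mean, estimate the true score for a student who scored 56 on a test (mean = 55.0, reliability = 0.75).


T_est = rxx * X + (1 - rxx) * mean
T_est = 0.75 * 56 + 0.25 * 55.0
T_est = 42.0 + 13.75
T_est = 55.75

55.75


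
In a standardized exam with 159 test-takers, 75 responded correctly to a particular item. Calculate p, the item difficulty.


Item difficulty p = number correct / total examinees
p = 75 / 159
p = 0.4717

0.4717


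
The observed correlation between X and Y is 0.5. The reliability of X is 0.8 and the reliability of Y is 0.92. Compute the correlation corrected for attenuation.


r_corrected = rxy / sqrt(rxx * ryy)
= 0.5 / sqrt(0.8 * 0.92)
= 0.5 / sqrt(0.736)
= 0.5 / 0.857904
r_corrected = 0.5828

0.5828


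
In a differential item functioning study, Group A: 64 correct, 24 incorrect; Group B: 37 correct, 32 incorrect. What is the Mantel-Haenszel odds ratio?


Odds_A = 64/24 = 2.6667
Odds_B = 37/32 = 1.1562
OR = Odds_A / Odds_B = 2.6667 / 1.1562
Exactly, OR = (64 * 32) / (24 * 37) = 2048 / 888
OR = 2.3063

2.3063


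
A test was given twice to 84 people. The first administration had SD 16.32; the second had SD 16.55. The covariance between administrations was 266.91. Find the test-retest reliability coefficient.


r = cov(X,Y) / (SD_X * SD_Y)
r = 266.91 / (16.32 * 16.55)
r = 266.91 / 270.096
r = 0.9882

0.9882


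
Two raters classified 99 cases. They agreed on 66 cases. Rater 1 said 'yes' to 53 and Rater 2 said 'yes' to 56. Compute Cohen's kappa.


P_o = 66/99 = 0.666667
P_e = (53*56 + 46*43) / 9801 = 0.504642
kappa = (P_o - P_e) / (1 - P_e)
kappa = (0.666667 - 0.504642) / (1 - 0.504642)
kappa = 0.3271

0.3271


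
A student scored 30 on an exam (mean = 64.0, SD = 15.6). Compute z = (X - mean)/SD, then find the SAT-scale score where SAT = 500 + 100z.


z = (X - mean) / SD = (30 - 64.0) / 15.6
z = -34.0 / 15.6
z = -2.1795
SAT-scale = SAT = 500 + 100z
Carry z at full precision (z = -34.0 / 15.6) into the conversion:
SAT-scale = 500 + 100 * (-34.0 / 15.6) = 500 + -3400 / 15.6
SAT-scale = 500 + -217.9487
SAT-scale = 282.0513

282.0513


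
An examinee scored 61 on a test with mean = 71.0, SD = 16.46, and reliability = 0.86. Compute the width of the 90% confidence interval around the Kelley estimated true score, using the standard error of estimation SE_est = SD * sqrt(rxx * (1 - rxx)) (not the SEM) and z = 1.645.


True score estimate = 0.86*61 + 0.14*71.0 = 62.4
SE_est = SD * sqrt(rxx * (1 - rxx)) = 16.46 * sqrt(0.86 * 0.14) = 16.46 * sqrt(0.1204) = 5.711407
CI = T_est +/- z * SE_est, so width = 2 * z * SE_est = 2 * 1.645 * 5.711407
Width = 18.7905

18.7905


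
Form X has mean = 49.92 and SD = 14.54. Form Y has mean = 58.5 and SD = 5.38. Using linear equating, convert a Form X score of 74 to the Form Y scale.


slope = SD_Y / SD_X = 5.38 / 14.54 ~ 0.37
intercept = mean_Y - slope * mean_X = 58.5 - (5.38 / 14.54) * 49.92 ~ 40.0289
Y = slope * X + intercept. To avoid rounding drift from the rounded slope/intercept, evaluate the equivalent form Y = mean_Y + SD_Y * (X - mean_X) / SD_X at full precision:
Y = 58.5 + 5.38 * (74 - 49.92) / 14.54
Y = 58.5 + 5.38 * 24.08 / 14.54
Y = 58.5 + 129.5504 / 14.54
Y = 58.5 + 8.9099
Y = 67.4099

67.4099


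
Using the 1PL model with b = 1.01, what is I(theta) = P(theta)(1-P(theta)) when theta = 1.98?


P = 1/(1+exp(-(1.98-1.01))) = 0.7251
I = P*(1-P) = 0.7251 * 0.2749
I = 0.1993

0.1993


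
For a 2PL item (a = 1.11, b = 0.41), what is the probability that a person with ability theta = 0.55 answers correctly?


a*(theta - b) = 1.11 * (0.55 - 0.41) = 0.1554
exp(-0.1554) = 0.8561
P = 1 / (1 + 0.8561)
P = 0.5388

0.5388


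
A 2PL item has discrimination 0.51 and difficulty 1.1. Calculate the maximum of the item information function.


For 2PL, max info at theta = b = 1.1
I_max = a^2 / 4 = 0.51^2 / 4
= 0.2601 / 4
I_max = 0.065

0.065


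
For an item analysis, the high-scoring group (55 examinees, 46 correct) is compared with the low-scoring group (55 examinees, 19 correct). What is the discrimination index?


p_upper = 46/55 = 0.8364
p_lower = 19/55 = 0.3455
D = 0.8364 - 0.3455 = 0.4909

0.4909


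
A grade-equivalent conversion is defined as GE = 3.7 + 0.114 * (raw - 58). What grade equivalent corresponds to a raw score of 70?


raw - median = 70 - 58 = 12
slope * diff = 0.114 * 12 = 1.368
GE = 3.7 + 1.368
GE = 5.068

5.068


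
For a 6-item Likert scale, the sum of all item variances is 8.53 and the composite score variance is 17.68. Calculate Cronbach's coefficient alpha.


alpha = (k/(k-1)) * (1 - sum(si^2)/s_total^2)
= (6/5) * (1 - 8.53/17.68)
alpha = 0.621

0.621


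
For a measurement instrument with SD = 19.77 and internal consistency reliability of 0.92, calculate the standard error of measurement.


SEM = SD * sqrt(1 - rxx)
SEM = 19.77 * sqrt(1 - 0.92)
SEM = 19.77 * sqrt(0.08) = 19.77 * 0.282843
SEM = 5.5918

5.5918


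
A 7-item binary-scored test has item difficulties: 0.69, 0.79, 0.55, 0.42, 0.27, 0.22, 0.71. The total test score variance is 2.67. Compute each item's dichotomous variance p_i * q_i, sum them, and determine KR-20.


For each item, compute p_i * q_i:
  Item 1: 0.69 * 0.31 = 0.2139
  Item 2: 0.79 * 0.21 = 0.1659
  Item 3: 0.55 * 0.45 = 0.2475
  Item 4: 0.42 * 0.58 = 0.2436
  Item 5: 0.27 * 0.73 = 0.1971
  Item 6: 0.22 * 0.78 = 0.1716
  Item 7: 0.71 * 0.29 = 0.2059
Sum(p_i * q_i) = 0.2139 + 0.1659 + 0.2475 + 0.2436 + 0.1971 + 0.1716 + 0.2059 = 1.4455
KR-20 = (k/(k-1)) * (1 - Sum(p_i*q_i) / Var_total)
= (7/6) * (1 - 1.4455/2.67)
= 1.1667 * 0.4586
KR-20 = 0.535

0.535


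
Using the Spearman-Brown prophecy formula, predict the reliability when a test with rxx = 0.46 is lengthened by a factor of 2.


r_new = (n * rxx) / (1 + (n-1) * rxx)
r_new = (2 * 0.46) / (1 + 1 * 0.46)
r_new = 0.92 / 1.46
r_new = 0.6301

0.6301


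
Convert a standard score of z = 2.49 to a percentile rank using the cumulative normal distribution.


CDF(z) = 0.5 * (1 + erf(z/sqrt(2)))
erf(1.7607) = 0.9872
CDF = 0.9936
Percentile rank = 0.9936 * 100 = 99.36

99.36


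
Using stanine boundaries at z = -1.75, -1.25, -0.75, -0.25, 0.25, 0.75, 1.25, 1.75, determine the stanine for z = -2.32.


Stanine boundaries: [-1.75, -1.25, -0.75, -0.25, 0.25, 0.75, 1.25, 1.75]
z = -2.32
Check each boundary:
  z < -1.75
  z < -1.25
  z < -0.75
  z < -0.25
  z < 0.25
  z < 0.75
  z < 1.25
  z < 1.75
Highest qualifying boundary gives stanine = 1

1


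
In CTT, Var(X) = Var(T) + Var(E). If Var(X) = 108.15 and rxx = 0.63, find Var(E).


var_true = rxx * var_obs = 0.63 * 108.15 = 68.1345
var_error = var_obs - var_true
var_error = 108.15 - 68.1345
var_error = 40.0155

40.0155


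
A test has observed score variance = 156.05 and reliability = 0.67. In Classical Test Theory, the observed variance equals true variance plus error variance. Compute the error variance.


var_true = rxx * var_obs = 0.67 * 156.05 = 104.5535
var_error = var_obs - var_true
var_error = 156.05 - 104.5535
var_error = 51.4965

51.4965


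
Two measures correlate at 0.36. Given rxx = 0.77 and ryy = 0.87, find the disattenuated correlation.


r_corrected = rxy / sqrt(rxx * ryy)
= 0.36 / sqrt(0.77 * 0.87)
= 0.36 / sqrt(0.6699)
= 0.36 / 0.818474
r_corrected = 0.4398

0.4398


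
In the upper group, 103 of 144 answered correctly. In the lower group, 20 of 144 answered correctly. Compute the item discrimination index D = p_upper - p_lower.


p_upper = 103/144 = 0.7153
p_lower = 20/144 = 0.1389
D = 0.7153 - 0.1389 = 0.5764

0.5764


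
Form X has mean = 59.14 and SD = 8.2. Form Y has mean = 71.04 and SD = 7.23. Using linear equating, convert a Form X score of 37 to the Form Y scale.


slope = SD_Y / SD_X = 7.23 / 8.2 ~ 0.8817
intercept = mean_Y - slope * mean_X = 71.04 - (7.23 / 8.2) * 59.14 ~ 18.8958
Y = slope * X + intercept. To avoid rounding drift from the rounded slope/intercept, evaluate the equivalent form Y = mean_Y + SD_Y * (X - mean_X) / SD_X at full precision:
Y = 71.04 + 7.23 * (37 - 59.14) / 8.2
Y = 71.04 - 7.23 * 22.14 / 8.2
Y = 71.04 - 160.0722 / 8.2
Y = 71.04 - 19.521
Y = 51.519

51.519


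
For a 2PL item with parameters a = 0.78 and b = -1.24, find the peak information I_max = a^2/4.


For 2PL, max info at theta = b = -1.24
I_max = a^2 / 4 = 0.78^2 / 4
= 0.6084 / 4
I_max = 0.1521

0.1521


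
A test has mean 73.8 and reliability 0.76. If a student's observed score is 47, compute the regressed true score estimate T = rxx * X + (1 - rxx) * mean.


T_est = rxx * X + (1 - rxx) * mean
T_est = 0.76 * 47 + 0.24 * 73.8
T_est = 35.72 + 17.712
T_est = 53.432

53.432


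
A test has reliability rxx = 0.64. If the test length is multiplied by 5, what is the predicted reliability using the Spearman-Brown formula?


r_new = (n * rxx) / (1 + (n-1) * rxx)
r_new = (5 * 0.64) / (1 + 4 * 0.64)
r_new = 3.2 / 3.56
r_new = 0.8989

0.8989


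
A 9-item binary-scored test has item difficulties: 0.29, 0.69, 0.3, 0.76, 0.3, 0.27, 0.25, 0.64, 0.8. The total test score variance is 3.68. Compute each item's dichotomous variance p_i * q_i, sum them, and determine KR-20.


For each item, compute p_i * q_i:
  Item 1: 0.29 * 0.71 = 0.2059
  Item 2: 0.69 * 0.31 = 0.2139
  Item 3: 0.3 * 0.7 = 0.21
  Item 4: 0.76 * 0.24 = 0.1824
  Item 5: 0.3 * 0.7 = 0.21
  Item 6: 0.27 * 0.73 = 0.1971
  Item 7: 0.25 * 0.75 = 0.1875
  Item 8: 0.64 * 0.36 = 0.2304
  Item 9: 0.8 * 0.2 = 0.16
Sum(p_i * q_i) = 0.2059 + 0.2139 + 0.21 + 0.1824 + 0.21 + 0.1971 + 0.1875 + 0.2304 + 0.16 = 1.7972
KR-20 = (k/(k-1)) * (1 - Sum(p_i*q_i) / Var_total)
= (9/8) * (1 - 1.7972/3.68)
= 1.125 * 0.5116
KR-20 = 0.5756

0.5756


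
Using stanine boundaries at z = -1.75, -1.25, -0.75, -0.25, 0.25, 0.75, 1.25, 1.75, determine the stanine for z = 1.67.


Stanine boundaries: [-1.75, -1.25, -0.75, -0.25, 0.25, 0.75, 1.25, 1.75]
z = 1.67
Check each boundary:
  z >= -1.75 -> could be stanine 2
  z >= -1.25 -> could be stanine 3
  z >= -0.75 -> could be stanine 4
  z >= -0.25 -> could be stanine 5
  z >= 0.25 -> could be stanine 6
  z >= 0.75 -> could be stanine 7
  z >= 1.25 -> could be stanine 8
  z < 1.75
Highest qualifying boundary gives stanine = 8

8


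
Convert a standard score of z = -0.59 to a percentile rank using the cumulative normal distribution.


CDF(z) = 0.5 * (1 + erf(z/sqrt(2)))
erf(-0.4172) = -0.4448
CDF = 0.2776
Percentile rank = 0.2776 * 100 = 27.76

27.76


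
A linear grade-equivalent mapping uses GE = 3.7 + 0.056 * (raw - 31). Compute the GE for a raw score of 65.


raw - median = 65 - 31 = 34
slope * diff = 0.056 * 34 = 1.904
GE = 3.7 + 1.904
GE = 5.604

5.604


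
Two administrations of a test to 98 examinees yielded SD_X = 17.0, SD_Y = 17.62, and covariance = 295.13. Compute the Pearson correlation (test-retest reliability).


r = cov(X,Y) / (SD_X * SD_Y)
r = 295.13 / (17.0 * 17.62)
r = 295.13 / 299.54
r = 0.9853

0.9853


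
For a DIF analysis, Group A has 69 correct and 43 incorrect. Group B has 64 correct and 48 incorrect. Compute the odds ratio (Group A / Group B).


Odds_A = 69/43 = 1.6047
Odds_B = 64/48 = 1.3333
OR = Odds_A / Odds_B = 1.6047 / 1.3333
Exactly, OR = (69 * 48) / (43 * 64) = 3312 / 2752
OR = 1.2035

1.2035


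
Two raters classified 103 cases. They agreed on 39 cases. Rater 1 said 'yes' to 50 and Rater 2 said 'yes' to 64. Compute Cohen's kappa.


P_o = 39/103 = 0.378641
P_e = (50*64 + 53*39) / 10609 = 0.496465
kappa = (P_o - P_e) / (1 - P_e)
kappa = (0.378641 - 0.496465) / (1 - 0.496465)
kappa = -0.234

-0.234


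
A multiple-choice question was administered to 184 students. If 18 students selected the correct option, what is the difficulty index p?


Item difficulty p = number correct / total examinees
p = 18 / 184
p = 0.0978

0.0978


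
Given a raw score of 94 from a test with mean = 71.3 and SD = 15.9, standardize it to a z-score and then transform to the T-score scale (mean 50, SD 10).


z = (X - mean) / SD = (94 - 71.3) / 15.9
z = 22.7 / 15.9
z = 1.4277
T-score = T = 50 + 10z
Carry z at full precision (z = 22.7 / 15.9) into the conversion:
T-score = 50 + 10 * (22.7 / 15.9) = 50 + 227 / 15.9
T-score = 50 + 14.2767
T-score = 64.2767

64.2767


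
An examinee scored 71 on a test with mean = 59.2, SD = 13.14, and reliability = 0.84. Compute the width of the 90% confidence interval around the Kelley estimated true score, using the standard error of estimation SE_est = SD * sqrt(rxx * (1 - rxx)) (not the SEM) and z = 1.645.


True score estimate = 0.84*71 + 0.16*59.2 = 69.112
SE_est = SD * sqrt(rxx * (1 - rxx)) = 13.14 * sqrt(0.84 * 0.16) = 13.14 * sqrt(0.1344) = 4.817204
CI = T_est +/- z * SE_est, so width = 2 * z * SE_est = 2 * 1.645 * 4.817204
Width = 15.8486

15.8486
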